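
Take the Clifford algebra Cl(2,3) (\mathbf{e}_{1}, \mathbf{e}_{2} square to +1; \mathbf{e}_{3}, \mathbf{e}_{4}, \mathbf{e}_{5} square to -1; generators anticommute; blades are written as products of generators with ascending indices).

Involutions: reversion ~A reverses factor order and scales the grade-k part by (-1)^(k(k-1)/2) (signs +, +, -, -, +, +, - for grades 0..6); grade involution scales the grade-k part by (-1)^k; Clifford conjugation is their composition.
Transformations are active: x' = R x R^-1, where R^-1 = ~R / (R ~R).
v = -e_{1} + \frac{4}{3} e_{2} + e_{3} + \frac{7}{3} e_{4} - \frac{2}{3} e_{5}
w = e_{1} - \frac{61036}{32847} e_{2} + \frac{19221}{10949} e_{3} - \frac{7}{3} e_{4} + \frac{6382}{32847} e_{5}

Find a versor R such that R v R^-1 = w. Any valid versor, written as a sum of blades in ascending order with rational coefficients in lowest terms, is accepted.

Here q(v) = q(w) = -\frac{37}{9}; the classical choice R = v + w = -\frac{17240}{32847} e_{2} + \frac{30170}{10949} e_{3} - \frac{5172}{10949} e_{5} then realises v -> w under the sandwich.
Answer: -\frac{17240}{32847} e_{2} + \frac{30170}{10949} e_{3} - \frac{5172}{10949} e_{5}


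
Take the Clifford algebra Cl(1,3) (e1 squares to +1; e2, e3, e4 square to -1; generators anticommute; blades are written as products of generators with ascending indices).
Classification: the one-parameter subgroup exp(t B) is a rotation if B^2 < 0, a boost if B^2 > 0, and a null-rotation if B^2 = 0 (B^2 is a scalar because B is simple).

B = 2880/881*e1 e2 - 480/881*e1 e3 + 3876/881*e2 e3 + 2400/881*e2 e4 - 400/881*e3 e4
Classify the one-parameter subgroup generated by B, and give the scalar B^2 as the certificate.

B^2 term by term: the squares give (2880/881)^2*(e1 e2)^2 + (-480/881)^2*(e1 e3)^2 + (3876/881)^2*(e2 e3)^2 + (2400/881)^2*(e2 e4)^2 + (-400/881)^2*(e3 e4)^2 = 8294400/776161*(+1) + 230400/776161*(+1) + 15023376/776161*(-1) + 5760000/776161*(-1) + 160000/776161*(-1) = -16 (each basis 2-blade squares to minus the product of its generators' squares); cross terms between blades sharing an index anticommute and cancel; the commuting (index-disjoint) pairs give grade-4 terms 2*c*c'*(blade product), which cancel blade by blade — e1 e2 e3 e4: -2304000/776161 + 2304000/776161 = 0 — confirming B is simple. So B^2 = -16.
Answer: rotation, certificate B^2 = -16. The class reads off the invariant scalar -16 directly.


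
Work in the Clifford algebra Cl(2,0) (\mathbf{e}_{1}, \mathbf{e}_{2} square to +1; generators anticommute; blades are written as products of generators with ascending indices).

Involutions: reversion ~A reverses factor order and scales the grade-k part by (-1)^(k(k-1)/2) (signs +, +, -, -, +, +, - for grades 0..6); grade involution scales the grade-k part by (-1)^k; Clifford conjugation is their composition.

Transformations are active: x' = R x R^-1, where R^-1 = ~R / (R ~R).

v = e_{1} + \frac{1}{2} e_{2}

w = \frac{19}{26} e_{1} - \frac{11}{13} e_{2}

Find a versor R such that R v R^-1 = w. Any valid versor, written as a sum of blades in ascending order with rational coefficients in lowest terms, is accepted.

R = v + w = \frac{45}{26} e_{1} - \frac{9}{26} e_{2} works: the equal norms (\frac{5}{4}) guarantee its sandwich swaps v into w.
Answer: \frac{45}{26} e_{1} - \frac{9}{26} e_{2}


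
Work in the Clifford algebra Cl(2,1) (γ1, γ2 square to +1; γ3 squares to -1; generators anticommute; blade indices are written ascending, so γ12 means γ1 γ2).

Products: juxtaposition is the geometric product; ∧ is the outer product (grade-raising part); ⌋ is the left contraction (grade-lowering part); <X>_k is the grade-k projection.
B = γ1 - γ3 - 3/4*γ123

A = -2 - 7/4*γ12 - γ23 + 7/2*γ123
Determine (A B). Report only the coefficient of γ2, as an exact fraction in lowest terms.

step 1: -21/8 - 5/4*γ1 + 3/4*γ2 + 11/16*γ3 + 7/2*γ12 + 7/2*γ23 + 9/4*γ123
Answer: 3/4


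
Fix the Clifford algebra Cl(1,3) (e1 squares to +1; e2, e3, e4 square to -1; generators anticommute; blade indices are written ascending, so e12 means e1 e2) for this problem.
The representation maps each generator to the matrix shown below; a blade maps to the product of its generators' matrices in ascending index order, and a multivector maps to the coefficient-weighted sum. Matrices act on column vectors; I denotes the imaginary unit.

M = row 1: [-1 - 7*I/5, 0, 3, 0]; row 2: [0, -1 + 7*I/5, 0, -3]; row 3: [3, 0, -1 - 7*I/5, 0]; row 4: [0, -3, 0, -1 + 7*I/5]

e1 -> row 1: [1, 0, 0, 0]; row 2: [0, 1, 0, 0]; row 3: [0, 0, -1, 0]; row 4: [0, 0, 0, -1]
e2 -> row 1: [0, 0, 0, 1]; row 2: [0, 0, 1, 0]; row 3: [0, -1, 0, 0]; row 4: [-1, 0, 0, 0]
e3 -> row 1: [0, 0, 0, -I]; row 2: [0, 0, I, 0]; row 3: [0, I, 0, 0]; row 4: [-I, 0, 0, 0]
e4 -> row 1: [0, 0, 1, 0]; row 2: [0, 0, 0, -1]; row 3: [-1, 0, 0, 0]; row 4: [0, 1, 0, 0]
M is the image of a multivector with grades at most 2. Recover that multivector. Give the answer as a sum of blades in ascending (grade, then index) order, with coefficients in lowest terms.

Method: the blade images are trace-orthogonal — tr(rho(e_A) rho(e_B)^-1) = 4 if A = B and 0 otherwise — and rho(e_A)^-1 = (e_A)^2 * rho(e_A) with (e_A)^2 = +1 or -1, so the coefficient of e_A in the preimage is (e_A)^2 * tr(M rho(e_A))/4.
Nonzero projections over blades of grade <= 2: 1: (1)^2 = +1, tr(M 1) = -4, coefficient -1; e14: (e14)^2 = +1, tr(M rho(e14)) = 12, coefficient 3; e23: (e23)^2 = -1, tr(M rho(e23)) = -28/5, coefficient 7/5. Every other blade of grade <= 2 projects to 0.
Answer: -1 + 3*e14 + 7/5*e23


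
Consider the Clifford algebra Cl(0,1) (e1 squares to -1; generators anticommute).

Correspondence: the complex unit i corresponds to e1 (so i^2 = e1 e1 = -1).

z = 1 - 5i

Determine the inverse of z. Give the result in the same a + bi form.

In blades: z = 1 - 5*e1.
With qbar = 1 + 5*e1 (scalar fixed, mapped units negated), z qbar = 26 (the sum of squared coefficients), so z^-1 = qbar / (26) = 1/26 + 5/26*e1; translating back:
Answer: 1/26 + 5/26*i


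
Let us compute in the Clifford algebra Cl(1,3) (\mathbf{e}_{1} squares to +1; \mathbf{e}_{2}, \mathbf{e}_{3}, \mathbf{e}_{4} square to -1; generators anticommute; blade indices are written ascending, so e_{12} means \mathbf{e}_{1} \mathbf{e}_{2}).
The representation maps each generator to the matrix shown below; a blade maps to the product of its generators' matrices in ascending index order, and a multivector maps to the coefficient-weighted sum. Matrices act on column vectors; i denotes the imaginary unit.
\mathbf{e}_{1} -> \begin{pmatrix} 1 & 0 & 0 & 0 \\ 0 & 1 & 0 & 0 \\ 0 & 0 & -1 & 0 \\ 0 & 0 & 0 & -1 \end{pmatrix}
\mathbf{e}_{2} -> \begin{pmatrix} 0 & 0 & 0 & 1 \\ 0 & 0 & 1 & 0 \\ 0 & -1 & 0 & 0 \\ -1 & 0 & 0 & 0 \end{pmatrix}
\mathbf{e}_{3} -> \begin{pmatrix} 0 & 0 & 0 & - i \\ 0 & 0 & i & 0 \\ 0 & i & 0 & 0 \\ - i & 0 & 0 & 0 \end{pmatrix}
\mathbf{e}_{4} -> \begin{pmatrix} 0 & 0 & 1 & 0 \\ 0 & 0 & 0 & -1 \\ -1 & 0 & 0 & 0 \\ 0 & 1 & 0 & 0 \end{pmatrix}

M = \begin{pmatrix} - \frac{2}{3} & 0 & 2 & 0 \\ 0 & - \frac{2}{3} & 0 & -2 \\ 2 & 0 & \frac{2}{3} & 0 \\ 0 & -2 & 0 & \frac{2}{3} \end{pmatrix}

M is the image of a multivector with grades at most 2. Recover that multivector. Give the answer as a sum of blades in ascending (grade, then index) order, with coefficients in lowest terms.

Method: the blade images are trace-orthogonal — tr(rho(e_A) rho(e_B)^-1) = 4 if A = B and 0 otherwise — and rho(e_A)^-1 = (e_A)^2 * rho(e_A) with (e_A)^2 = +1 or -1, so the coefficient of e_A in the preimage is (e_A)^2 * tr(M rho(e_A))/4.
Nonzero projections over blades of grade <= 2: e_{1}: (e_{1})^2 = +1, tr(M rho(e_{1})) = - \frac{8}{3}, coefficient -\frac{2}{3}; e_{14}: (e_{14})^2 = +1, tr(M rho(e_{14})) = 8, coefficient 2. Every other blade of grade <= 2 projects to 0.
Answer: -\frac{2}{3} e_{1} + 2 e_{14}


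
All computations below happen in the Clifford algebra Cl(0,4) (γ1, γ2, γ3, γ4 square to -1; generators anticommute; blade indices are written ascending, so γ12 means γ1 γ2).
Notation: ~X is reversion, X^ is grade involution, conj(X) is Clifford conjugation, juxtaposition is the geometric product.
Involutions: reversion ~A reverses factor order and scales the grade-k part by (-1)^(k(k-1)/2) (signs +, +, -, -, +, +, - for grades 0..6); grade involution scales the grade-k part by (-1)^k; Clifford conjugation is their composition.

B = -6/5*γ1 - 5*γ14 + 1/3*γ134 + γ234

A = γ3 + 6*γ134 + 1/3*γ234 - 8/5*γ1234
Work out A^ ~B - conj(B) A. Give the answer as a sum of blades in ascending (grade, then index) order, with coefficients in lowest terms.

first term: 7/3 + 8/5*γ1 - 8/15*γ2 - 30*γ3 - 53/9*γ12 - 6/5*γ13 + 1/3*γ14 + 8*γ23 + γ24 - 36/5*γ34 - 5/3*γ123 + 5*γ134 + 48/25*γ234 - 2/5*γ1234
second term: 7/3 + 8/5*γ1 - 8/15*γ2 + 30*γ3 + 53/9*γ12 + 6/5*γ13 + 1/3*γ14 + 8*γ23 + γ24 - 36/5*γ34 - 5/3*γ123 - 5*γ134 + 48/25*γ234 + 2/5*γ1234
Answer: -60*γ3 - 106/9*γ12 - 12/5*γ13 + 10*γ134 - 4/5*γ1234


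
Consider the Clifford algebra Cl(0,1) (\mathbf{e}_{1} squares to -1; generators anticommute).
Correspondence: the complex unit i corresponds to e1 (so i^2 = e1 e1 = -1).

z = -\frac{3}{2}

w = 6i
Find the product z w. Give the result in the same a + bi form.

In blades: z = -\frac{3}{2}, w = 6 e_{1}.
Distribute z over w term by term (generator squares from the signature, products reordered to ascending indices): (-\frac{3}{2})*w = -9 e_{1}.
Sum: -9 e_{1}; translating back through the correspondence:
Answer: -9i


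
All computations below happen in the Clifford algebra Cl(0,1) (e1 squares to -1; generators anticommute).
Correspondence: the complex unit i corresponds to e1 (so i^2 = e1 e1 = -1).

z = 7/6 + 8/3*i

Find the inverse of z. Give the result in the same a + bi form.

In blades: z = 7/6 + 8/3*e1.
With qbar = 7/6 - 8/3*e1 (scalar fixed, mapped units negated), z qbar = 305/36 (the sum of squared coefficients), so z^-1 = qbar / (305/36) = 42/305 - 96/305*e1; translating back:
Answer: 42/305 - 96/305*i


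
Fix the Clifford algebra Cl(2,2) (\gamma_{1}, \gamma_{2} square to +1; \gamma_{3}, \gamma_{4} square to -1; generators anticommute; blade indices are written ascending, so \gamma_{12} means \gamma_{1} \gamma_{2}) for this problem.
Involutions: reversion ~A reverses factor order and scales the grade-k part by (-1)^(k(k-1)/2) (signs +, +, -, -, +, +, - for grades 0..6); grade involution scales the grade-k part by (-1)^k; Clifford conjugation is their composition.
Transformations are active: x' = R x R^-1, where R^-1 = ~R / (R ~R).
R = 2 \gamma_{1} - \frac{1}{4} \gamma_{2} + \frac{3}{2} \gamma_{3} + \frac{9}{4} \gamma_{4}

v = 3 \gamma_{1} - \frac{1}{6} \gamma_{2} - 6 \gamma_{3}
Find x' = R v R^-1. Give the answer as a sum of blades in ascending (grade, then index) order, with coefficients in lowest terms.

~R = 2 \gamma_{1} - \frac{1}{4} \gamma_{2} + \frac{3}{2} \gamma_{3} + \frac{9}{4} \gamma_{4}, and R ~R = -\frac{13}{4}, so R^-1 = ~R / (-\frac{13}{4}).
R v = \frac{361}{24} + \frac{5}{12} \gamma_{12} - \frac{33}{2} \gamma_{13} - \frac{27}{4} \gamma_{14} + \frac{7}{4} \gamma_{23} + \frac{3}{8} \gamma_{24} + \frac{27}{2} \gamma_{34}
Answer: -\frac{839}{39} \gamma_{1} + \frac{129}{52} \gamma_{2} - \frac{205}{26} \gamma_{3} - \frac{1083}{52} \gamma_{4}


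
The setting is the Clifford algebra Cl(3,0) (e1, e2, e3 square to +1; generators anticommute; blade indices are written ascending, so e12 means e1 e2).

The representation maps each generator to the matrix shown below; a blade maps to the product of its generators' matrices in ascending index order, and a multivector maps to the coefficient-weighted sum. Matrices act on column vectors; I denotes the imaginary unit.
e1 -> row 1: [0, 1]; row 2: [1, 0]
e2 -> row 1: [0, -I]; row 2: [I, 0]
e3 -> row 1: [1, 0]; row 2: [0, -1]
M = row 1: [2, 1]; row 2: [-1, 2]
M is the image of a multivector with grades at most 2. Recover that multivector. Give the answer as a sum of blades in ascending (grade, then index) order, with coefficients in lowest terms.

Method: 1, rho(e1), rho(e2), rho(e3) form a trace-orthogonal basis of the 2x2 complex matrices (tr(X Y) = 2 if X = Y, else 0), so M = m0*1 + m1*rho(e1) + m2*rho(e2) + m3*rho(e3) with m0 = tr(M)/2 = 2, m1 = tr(M rho(e1))/2 = 0, m2 = tr(M rho(e2))/2 = I, m3 = tr(M rho(e3))/2 = 0.
Multiplying table entries, the bivector images are rho(e12) = I*rho(e3), rho(e13) = -I*rho(e2), rho(e23) = I*rho(e1); with real blade coefficients the real parts of m0..m3 are the coefficients of 1, e1, e2, e3 and the imaginary parts give the bivectors (e23: Im m1, e13: -Im m2, e12: Im m3).
Answer: 2 - e13


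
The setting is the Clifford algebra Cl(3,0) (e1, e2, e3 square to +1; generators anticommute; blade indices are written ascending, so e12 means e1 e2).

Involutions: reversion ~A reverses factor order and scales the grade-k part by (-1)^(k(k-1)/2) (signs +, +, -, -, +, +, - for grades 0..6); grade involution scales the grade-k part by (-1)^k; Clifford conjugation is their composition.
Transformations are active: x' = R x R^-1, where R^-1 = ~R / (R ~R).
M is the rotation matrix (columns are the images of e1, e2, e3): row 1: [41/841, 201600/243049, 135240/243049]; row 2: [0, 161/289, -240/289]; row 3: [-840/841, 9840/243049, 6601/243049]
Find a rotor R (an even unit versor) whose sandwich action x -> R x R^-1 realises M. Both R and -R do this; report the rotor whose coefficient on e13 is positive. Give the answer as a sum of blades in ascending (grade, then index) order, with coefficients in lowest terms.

Method: write R = a + b12*e12 + b13*e13 + b23*e23 with a^2 + b12^2 + b13^2 + b23^2 = 1 (so R^-1 = ~R). Expanding the columns R e_j ~R gives tr M = 4a^2 - 1 and, from the antisymmetric part, M21 - M12 = -4a*b12, M13 - M31 = 4a*b13, M32 - M23 = -4a*b23.
Here tr M = 153851/243049, so a^2 = (1 + tr M)/4 = 99225/243049 and a = ±315/493. Taking a = 315/493: M21 - M12 = -201600/243049, M13 - M31 = 378000/243049, M32 - M23 = 211680/243049, giving b12 = 160/493, b13 = 300/493, b23 = -168/493, i.e. R = 315/493 + 160/493*e12 + 300/493*e13 - 168/493*e23.
Its e13 coefficient is already positive.
Answer: 315/493 + 160/493*e12 + 300/493*e13 - 168/493*e23. Uniqueness: Spin(3) -> SO(3) maps R and -R to the same rotation of trace 153851/243049; fixing the sign of the e13 coefficient removes the ambiguity.


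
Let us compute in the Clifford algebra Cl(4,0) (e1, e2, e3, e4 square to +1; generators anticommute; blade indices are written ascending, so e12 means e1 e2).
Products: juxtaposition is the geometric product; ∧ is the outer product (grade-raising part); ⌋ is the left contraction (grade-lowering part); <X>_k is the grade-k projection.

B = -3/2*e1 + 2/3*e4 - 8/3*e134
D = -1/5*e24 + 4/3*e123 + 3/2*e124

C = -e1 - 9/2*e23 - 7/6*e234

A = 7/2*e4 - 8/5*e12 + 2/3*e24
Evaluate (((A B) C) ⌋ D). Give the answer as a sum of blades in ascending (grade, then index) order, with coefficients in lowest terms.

step 1: 7/3 - 88/45*e2 - 28/3*e13 + 21/4*e14 + 16/9*e123 - 31/15*e124 - 64/15*e234
step 2: -224/45 + 17/3*e1 - 8/15*e3 - 279/20*e4 - 1978/45*e12 + 217/90*e13 + 56/27*e14 - 221/18*e23 + 31/15*e24 + 308/135*e34 - 49/8*e123 - 98/9*e124 + 93/10*e134 - 49/18*e234 - 3347/120*e1234
step 3: 3737/150 + 3583/270*e1 + 9547/2700*e2 + 7912/135*e3 + 989/15*e4 - 7789/360*e12 + 68/9*e23 + 4273/450*e24 - 896/135*e123 - 112/15*e124
Answer: 3737/150 + 3583/270*e1 + 9547/2700*e2 + 7912/135*e3 + 989/15*e4 - 7789/360*e12 + 68/9*e23 + 4273/450*e24 - 896/135*e123 - 112/15*e124


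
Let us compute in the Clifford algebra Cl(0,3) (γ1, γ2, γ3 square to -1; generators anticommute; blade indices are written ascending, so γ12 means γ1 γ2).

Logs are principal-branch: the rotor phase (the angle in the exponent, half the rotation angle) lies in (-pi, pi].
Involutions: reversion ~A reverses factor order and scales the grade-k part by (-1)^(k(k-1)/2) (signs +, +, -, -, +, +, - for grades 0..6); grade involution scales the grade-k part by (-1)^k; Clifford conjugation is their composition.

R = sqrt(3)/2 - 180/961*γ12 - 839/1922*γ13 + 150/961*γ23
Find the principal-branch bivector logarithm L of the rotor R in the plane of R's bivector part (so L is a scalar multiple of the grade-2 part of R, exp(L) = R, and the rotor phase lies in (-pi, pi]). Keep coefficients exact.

The scalar part of R is sqrt(3)/2, which pins the rotor phase on the principal branch; dividing the bivector part by the sine of that phase recovers the unit plane, and L is the phase times that plane.
Concretely: cos(phase) = sqrt(3)/2 gives phase = ±pi/6, and since phase/sin(phase) is even the sign is immaterial: L = (phase/sin(phase)) * <R>_2 = (pi/3) * <R>_2.
Answer: -60*pi/961*γ12 - 839*pi/5766*γ13 + 50*pi/961*γ23


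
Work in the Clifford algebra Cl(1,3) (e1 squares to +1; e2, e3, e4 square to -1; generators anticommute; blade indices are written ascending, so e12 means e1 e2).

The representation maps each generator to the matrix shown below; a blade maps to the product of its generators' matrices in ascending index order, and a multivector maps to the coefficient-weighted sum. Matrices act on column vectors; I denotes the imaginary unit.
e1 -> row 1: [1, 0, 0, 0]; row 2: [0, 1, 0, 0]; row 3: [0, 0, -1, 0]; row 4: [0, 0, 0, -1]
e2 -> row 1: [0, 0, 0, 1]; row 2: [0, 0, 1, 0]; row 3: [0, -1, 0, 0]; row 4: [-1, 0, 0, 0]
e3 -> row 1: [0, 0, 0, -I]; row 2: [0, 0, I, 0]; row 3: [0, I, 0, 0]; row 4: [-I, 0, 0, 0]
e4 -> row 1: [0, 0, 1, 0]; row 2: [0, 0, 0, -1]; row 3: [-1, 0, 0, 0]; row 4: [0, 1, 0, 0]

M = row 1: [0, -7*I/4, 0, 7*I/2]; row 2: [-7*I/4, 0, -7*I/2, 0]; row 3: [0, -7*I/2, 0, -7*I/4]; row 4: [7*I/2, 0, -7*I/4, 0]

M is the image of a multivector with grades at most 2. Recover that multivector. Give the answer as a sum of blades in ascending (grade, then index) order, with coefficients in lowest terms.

Method: the blade images are trace-orthogonal — tr(rho(e_A) rho(e_B)^-1) = 4 if A = B and 0 otherwise — and rho(e_A)^-1 = (e_A)^2 * rho(e_A) with (e_A)^2 = +1 or -1, so the coefficient of e_A in the preimage is (e_A)^2 * tr(M rho(e_A))/4.
Nonzero projections over blades of grade <= 2: e3: (e3)^2 = -1, tr(M rho(e3)) = 14, coefficient -7/2; e34: (e34)^2 = -1, tr(M rho(e34)) = -7, coefficient 7/4. Every other blade of grade <= 2 projects to 0.
Answer: -7/2*e3 + 7/4*e34


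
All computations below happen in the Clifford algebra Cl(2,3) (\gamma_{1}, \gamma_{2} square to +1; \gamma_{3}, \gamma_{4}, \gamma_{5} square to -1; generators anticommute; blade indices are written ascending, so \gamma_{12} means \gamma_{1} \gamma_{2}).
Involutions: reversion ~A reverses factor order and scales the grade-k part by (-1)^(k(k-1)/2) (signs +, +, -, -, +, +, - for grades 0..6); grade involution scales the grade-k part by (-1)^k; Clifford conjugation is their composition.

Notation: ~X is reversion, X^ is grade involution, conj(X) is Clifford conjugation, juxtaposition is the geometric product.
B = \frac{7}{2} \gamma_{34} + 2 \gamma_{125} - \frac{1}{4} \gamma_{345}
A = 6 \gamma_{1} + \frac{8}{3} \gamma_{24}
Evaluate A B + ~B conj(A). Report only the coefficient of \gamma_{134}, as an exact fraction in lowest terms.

first term: \frac{28}{3} \gamma_{23} + 12 \gamma_{25} + 21 \gamma_{134} - \frac{16}{3} \gamma_{145} - \frac{2}{3} \gamma_{235} - \frac{3}{2} \gamma_{1345}
second term: -\frac{28}{3} \gamma_{23} + 12 \gamma_{25} + 21 \gamma_{134} + \frac{16}{3} \gamma_{145} + \frac{2}{3} \gamma_{235} + \frac{3}{2} \gamma_{1345}
Answer: 42


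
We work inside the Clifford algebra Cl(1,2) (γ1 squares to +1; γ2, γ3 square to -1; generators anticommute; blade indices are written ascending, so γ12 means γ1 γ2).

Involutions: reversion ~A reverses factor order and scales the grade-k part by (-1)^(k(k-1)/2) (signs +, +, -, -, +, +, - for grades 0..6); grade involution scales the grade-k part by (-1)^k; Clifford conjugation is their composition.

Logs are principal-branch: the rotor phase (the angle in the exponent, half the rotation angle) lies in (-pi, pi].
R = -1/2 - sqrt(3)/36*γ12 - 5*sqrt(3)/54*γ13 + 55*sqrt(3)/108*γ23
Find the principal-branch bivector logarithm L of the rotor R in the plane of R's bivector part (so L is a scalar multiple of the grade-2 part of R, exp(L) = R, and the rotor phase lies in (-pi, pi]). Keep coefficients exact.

The scalar part of R is -1/2, which fixes the principal-branch rotor phase; the unit plane is then the bivector part divided by the sine of that phase, and L is that plane scaled by the phase.
Concretely: cos(phase) = -1/2 gives phase = ±2*pi/3, and since phase/sin(phase) is even the sign is immaterial: L = (phase/sin(phase)) * <R>_2 = (4*sqrt(3)*pi/9) * <R>_2.
Answer: -pi/27*γ12 - 10*pi/81*γ13 + 55*pi/81*γ23


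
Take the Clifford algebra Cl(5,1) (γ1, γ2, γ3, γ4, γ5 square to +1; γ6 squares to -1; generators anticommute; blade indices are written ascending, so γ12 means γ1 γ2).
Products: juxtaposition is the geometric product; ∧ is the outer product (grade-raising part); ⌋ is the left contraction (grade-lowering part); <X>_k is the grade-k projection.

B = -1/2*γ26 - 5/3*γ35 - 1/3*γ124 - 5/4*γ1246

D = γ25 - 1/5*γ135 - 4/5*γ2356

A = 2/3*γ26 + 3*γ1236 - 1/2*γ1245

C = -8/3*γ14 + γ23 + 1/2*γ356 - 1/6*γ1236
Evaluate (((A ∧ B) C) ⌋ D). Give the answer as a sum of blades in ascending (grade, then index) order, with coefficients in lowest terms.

step 1: -10/9*γ2356
step 2: -5/9*γ2 + 5/27*γ15 + 10/9*γ56 + 80/27*γ123456
step 3: -1/27*γ3 - 5/9*γ5 - 8/9*γ23 + 4/9*γ356
Answer: -1/27*γ3 - 5/9*γ5 - 8/9*γ23 + 4/9*γ356


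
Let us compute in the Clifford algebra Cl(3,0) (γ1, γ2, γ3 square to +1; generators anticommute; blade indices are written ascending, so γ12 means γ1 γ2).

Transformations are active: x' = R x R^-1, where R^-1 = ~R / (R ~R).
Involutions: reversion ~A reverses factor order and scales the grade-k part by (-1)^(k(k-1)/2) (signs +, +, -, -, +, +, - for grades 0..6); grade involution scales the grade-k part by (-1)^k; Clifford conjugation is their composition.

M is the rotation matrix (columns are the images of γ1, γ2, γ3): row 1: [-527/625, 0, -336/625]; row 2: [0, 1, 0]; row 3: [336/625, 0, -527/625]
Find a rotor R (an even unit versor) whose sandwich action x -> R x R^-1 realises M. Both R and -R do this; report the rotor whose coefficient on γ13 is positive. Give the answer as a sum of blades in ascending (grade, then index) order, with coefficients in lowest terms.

Method: write R = a + b12*γ12 + b13*γ13 + b23*γ23 with a^2 + b12^2 + b13^2 + b23^2 = 1 (so R^-1 = ~R). Expanding the columns R e_j ~R gives tr M = 4a^2 - 1 and, from the antisymmetric part, M21 - M12 = -4a*b12, M13 - M31 = 4a*b13, M32 - M23 = -4a*b23.
Here tr M = -429/625, so a^2 = (1 + tr M)/4 = 49/625 and a = ±7/25. Taking a = 7/25: M21 - M12 = 0, M13 - M31 = -672/625, M32 - M23 = 0, giving b12 = 0, b13 = -24/25, b23 = 0, i.e. R = 7/25 - 24/25*γ13.
Its γ13 coefficient is negative, so report the other preimage -R.
Answer: -7/25 + 24/25*γ13. Uniqueness: Spin(3) -> SO(3) maps R and -R to the same rotation of trace -429/625; fixing the sign of the γ13 coefficient removes the ambiguity.


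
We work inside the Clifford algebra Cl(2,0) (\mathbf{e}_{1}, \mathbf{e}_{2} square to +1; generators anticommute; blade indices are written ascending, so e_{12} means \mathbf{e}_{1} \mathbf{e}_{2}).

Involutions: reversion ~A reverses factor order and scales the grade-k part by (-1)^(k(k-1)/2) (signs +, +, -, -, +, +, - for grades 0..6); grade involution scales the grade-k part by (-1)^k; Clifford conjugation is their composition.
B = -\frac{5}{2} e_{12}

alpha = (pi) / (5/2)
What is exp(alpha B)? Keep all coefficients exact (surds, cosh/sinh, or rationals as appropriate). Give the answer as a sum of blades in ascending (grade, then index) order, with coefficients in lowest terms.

B^2 = (-\frac{5}{2})^2*(e_{12})^2 = \frac{25}{4}*(-1) = -\frac{25}{4} (a basis 2-blade squares to minus the product of its generators' squares).
B^2 = -\frac{25}{4} — the negative square puts this in the circular regime; l = \frac{5}{2}, alpha*l = \pi, so exp(alpha B) = cos(\pi) + (sin(\pi)/(\frac{5}{2}))*B = -1 + (0)*B.
Answer: -1


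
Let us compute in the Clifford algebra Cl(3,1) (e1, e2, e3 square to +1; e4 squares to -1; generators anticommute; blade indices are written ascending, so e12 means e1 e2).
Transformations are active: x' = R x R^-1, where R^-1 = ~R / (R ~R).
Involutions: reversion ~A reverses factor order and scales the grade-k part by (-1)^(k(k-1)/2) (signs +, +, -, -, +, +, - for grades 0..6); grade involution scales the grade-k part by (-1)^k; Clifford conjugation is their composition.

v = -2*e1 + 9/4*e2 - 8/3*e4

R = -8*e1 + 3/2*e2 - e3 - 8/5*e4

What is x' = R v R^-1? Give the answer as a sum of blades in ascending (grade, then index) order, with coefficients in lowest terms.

~R = -8*e1 + 3/2*e2 - e3 - 8/5*e4, and R ~R = 6469/100, so R^-1 = ~R / (6469/100).
R v = 1813/120 - 15*e12 - 2*e13 + 272/15*e14 + 9/4*e23 - 2/5*e24 + 8/3*e34
Answer: -33706/19407*e1 - 40091/25876*e2 - 9065/19407*e3 + 12416/6469*e4


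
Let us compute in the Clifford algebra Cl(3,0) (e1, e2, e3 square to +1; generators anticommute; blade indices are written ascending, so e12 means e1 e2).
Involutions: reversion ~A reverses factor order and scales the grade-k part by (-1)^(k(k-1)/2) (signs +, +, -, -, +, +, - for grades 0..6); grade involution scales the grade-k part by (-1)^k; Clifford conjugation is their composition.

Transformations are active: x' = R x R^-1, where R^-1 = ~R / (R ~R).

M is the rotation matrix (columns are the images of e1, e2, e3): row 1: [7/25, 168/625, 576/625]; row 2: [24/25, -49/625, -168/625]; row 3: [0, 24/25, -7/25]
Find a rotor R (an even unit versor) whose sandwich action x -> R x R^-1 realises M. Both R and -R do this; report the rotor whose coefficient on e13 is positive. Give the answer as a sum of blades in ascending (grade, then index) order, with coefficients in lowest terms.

Method: write R = a + b12*e12 + b13*e13 + b23*e23 with a^2 + b12^2 + b13^2 + b23^2 = 1 (so R^-1 = ~R). Expanding the columns R e_j ~R gives tr M = 4a^2 - 1 and, from the antisymmetric part, M21 - M12 = -4a*b12, M13 - M31 = 4a*b13, M32 - M23 = -4a*b23.
Here tr M = -49/625, so a^2 = (1 + tr M)/4 = 144/625 and a = ±12/25. Taking a = 12/25: M21 - M12 = 432/625, M13 - M31 = 576/625, M32 - M23 = 768/625, giving b12 = -9/25, b13 = 12/25, b23 = -16/25, i.e. R = 12/25 - 9/25*e12 + 12/25*e13 - 16/25*e23.
Its e13 coefficient is already positive.
Answer: 12/25 - 9/25*e12 + 12/25*e13 - 16/25*e23. Recall the cover is two-to-one: with M of trace -49/625, both preimages act alike, and the stated e13 sign chooses the sheet.


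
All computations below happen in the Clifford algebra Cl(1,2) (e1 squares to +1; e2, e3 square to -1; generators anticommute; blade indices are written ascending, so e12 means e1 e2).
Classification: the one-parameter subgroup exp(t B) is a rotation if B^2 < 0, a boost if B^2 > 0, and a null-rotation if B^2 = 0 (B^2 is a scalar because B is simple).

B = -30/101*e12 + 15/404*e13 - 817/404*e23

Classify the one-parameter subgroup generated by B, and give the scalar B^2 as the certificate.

B^2 term by term: the squares give (-30/101)^2*(e12)^2 + (15/404)^2*(e13)^2 + (-817/404)^2*(e23)^2 = 900/10201*(+1) + 225/163216*(+1) + 667489/163216*(-1) = -4 (each basis 2-blade squares to minus the product of its generators' squares); cross terms between blades sharing an index anticommute and cancel. So B^2 = -4.
Answer: rotation, certificate B^2 = -4. One invariant decides it: the square -4 survives every conjugation, and its sign is exactly the classification.


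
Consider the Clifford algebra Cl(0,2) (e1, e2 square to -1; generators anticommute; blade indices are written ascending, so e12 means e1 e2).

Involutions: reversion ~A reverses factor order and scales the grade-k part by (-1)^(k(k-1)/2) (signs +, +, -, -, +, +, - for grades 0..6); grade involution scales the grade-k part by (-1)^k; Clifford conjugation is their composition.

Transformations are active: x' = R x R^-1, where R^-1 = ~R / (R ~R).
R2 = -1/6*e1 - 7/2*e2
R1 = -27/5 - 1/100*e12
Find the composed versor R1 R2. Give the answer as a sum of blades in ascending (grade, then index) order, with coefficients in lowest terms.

Distribute over the terms of R1 (each basis-blade product reordered to ascending indices, repeated generators contracted through their squares):
(-27/5) R2 = 9/10*e1 + 189/10*e2
(-1/100*e12) R2 = -7/200*e1 + 1/600*e2
Summing the partial products and collecting blades:
Answer: 173/200*e1 + 11341/600*e2


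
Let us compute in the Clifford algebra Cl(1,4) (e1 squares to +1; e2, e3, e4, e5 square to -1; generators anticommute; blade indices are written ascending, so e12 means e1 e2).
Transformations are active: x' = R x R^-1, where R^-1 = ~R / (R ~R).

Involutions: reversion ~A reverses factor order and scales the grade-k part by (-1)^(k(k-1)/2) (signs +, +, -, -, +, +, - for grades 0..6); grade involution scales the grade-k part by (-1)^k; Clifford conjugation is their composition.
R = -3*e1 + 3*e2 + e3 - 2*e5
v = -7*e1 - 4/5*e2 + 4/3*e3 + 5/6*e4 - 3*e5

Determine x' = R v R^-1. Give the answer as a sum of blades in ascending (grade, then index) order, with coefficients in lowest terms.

~R = -3*e1 + 3*e2 + e3 - 2*e5, and R ~R = -5, so R^-1 = ~R / (-5).
R v = 241/15 + 117/5*e12 + 3*e13 - 5/2*e14 - 5*e15 + 24/5*e23 + 5/2*e24 - 53/5*e25 + 5/6*e34 - 1/3*e35 + 5/3*e45
Answer: 657/25*e1 - 462/25*e2 - 194/25*e3 - 5/6*e4 + 1189/75*e5


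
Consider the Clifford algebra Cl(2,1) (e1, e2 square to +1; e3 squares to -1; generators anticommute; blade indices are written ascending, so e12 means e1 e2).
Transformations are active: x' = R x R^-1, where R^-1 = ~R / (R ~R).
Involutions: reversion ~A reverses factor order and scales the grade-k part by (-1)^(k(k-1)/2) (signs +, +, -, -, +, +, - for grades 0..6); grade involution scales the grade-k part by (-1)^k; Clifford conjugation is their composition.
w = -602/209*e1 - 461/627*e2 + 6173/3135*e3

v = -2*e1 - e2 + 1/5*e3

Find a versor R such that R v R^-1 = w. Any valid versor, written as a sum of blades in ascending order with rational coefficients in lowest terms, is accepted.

Equal squares first: v^2 = w^2 = 124/25. Then v + w = -1020/209*e1 - 1088/627*e2 + 1360/627*e3 is a versor taking v to w, provided it is invertible.
Answer: -1020/209*e1 - 1088/627*e2 + 1360/627*e3


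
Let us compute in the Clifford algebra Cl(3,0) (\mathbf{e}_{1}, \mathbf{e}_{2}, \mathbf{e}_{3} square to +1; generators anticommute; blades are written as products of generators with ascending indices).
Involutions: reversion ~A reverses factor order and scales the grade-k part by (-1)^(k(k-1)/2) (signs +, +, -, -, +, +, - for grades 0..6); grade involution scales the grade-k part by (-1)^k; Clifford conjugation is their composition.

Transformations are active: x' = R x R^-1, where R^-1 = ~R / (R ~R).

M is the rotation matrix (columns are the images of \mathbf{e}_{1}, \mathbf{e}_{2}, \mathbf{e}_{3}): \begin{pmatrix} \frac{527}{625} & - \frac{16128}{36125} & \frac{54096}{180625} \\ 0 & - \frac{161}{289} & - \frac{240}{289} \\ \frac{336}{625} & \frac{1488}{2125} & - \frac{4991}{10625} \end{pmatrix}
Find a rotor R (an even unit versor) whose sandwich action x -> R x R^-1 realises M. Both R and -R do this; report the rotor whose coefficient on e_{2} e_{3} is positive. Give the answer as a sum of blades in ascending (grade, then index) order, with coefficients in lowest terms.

Method: write R = a + b12*e_{1} e_{2} + b13*e_{1} e_{3} + b23*e_{2} e_{3} with a^2 + b12^2 + b13^2 + b23^2 = 1 (so R^-1 = ~R). Expanding the columns R e_j ~R gives tr M = 4a^2 - 1 and, from the antisymmetric part, M21 - M12 = -4a*b12, M13 - M31 = 4a*b13, M32 - M23 = -4a*b23.
Here tr M = -\frac{33169}{180625}, so a^2 = (1 + tr M)/4 = \frac{36864}{180625} and a = ±\frac{192}{425}. Taking a = \frac{192}{425}: M21 - M12 = \frac{16128}{36125}, M13 - M31 = -\frac{43008}{180625}, M32 - M23 = \frac{55296}{36125}, giving b12 = -\frac{21}{85}, b13 = -\frac{56}{425}, b23 = -\frac{72}{85}, i.e. R = \frac{192}{425} - \frac{21}{85} e_{1} e_{2} - \frac{56}{425} e_{1} e_{3} - \frac{72}{85} e_{2} e_{3}.
Its e_{2} e_{3} coefficient is negative, so report the other preimage -R.
Answer: -\frac{192}{425} + \frac{21}{85} e_{1} e_{2} + \frac{56}{425} e_{1} e_{3} + \frac{72}{85} e_{2} e_{3}. Recall the cover is two-to-one: with M of trace -\frac{33169}{180625}, both preimages act alike, and the stated e_{2} e_{3} sign chooses the sheet.


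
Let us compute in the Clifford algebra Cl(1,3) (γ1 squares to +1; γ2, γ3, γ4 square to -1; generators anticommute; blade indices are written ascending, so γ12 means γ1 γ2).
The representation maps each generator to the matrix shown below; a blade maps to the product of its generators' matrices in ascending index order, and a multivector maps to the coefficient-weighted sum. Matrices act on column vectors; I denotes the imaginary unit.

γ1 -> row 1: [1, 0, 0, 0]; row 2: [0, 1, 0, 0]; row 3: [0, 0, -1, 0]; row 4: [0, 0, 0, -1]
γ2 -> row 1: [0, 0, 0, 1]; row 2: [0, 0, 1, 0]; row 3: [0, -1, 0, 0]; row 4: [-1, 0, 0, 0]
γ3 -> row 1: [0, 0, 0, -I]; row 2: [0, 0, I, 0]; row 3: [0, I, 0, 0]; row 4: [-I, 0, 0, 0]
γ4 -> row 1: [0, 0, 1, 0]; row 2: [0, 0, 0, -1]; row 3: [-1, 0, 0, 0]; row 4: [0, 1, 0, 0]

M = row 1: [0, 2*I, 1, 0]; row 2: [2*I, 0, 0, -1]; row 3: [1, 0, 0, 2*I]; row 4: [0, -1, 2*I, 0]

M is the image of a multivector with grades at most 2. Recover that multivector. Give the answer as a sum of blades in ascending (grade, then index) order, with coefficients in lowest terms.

Method: the blade images are trace-orthogonal — tr(rho(e_A) rho(e_B)^-1) = 4 if A = B and 0 otherwise — and rho(e_A)^-1 = (e_A)^2 * rho(e_A) with (e_A)^2 = +1 or -1, so the coefficient of e_A in the preimage is (e_A)^2 * tr(M rho(e_A))/4.
Nonzero projections over blades of grade <= 2: γ14: (γ14)^2 = +1, tr(M rho(γ14)) = 4, coefficient 1; γ34: (γ34)^2 = -1, tr(M rho(γ34)) = 8, coefficient -2. Every other blade of grade <= 2 projects to 0.
Answer: γ14 - 2*γ34


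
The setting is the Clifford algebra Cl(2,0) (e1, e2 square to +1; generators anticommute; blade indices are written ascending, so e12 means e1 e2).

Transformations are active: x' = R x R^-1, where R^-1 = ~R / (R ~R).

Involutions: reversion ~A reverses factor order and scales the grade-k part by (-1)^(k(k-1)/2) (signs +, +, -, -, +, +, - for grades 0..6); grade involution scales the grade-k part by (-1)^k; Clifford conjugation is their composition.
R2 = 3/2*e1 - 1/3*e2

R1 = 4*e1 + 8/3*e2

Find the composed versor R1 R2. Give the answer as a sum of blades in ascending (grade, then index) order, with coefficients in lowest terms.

Distribute over the terms of R1 (each basis-blade product reordered to ascending indices, repeated generators contracted through their squares):
(4*e1) R2 = 6 - 4/3*e12
(8/3*e2) R2 = -8/9 - 4*e12
Summing the partial products and collecting blades:
Answer: 46/9 - 16/3*e12


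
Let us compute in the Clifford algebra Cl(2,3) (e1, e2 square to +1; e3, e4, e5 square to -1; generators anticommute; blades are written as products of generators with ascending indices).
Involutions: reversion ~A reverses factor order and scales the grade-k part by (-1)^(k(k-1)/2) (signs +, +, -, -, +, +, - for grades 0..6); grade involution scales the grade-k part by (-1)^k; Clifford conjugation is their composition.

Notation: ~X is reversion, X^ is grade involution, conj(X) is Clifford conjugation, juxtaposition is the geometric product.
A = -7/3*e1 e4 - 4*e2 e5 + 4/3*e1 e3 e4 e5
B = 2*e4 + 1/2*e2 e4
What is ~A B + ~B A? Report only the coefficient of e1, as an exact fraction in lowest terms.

first term: -14/3*e1 + 7/6*e1 e2 + 2*e4 e5 + 8/3*e1 e3 e5 - 8*e2 e4 e5 - 2/3*e1 e2 e3 e5
second term: -14/3*e1 - 7/6*e1 e2 - 2*e4 e5 - 8/3*e1 e3 e5 + 8*e2 e4 e5 - 2/3*e1 e2 e3 e5
Answer: -28/3


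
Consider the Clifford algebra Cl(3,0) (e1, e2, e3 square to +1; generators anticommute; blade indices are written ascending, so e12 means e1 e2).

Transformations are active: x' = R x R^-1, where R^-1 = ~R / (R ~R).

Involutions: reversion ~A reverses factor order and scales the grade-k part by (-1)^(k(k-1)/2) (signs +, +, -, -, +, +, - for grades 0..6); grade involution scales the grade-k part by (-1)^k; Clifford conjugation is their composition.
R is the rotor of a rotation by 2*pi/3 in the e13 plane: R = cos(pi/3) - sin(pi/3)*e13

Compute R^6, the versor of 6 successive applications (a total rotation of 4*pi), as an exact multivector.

Half-angle bookkeeping: 6 applications in e13 add up to rotor phase 6*pi/3 = 2*pi, so R^6 = cos(2*pi) - sin(2*pi)*e13.
cos(2*pi) = 1 and sin(2*pi) = 0, so R^6 = 1. The total rotation 4*pi is 2 full turns, so every vector returns to itself, yet the rotor is +1, back on the identity sheet (an even number of 2*pi turns).
Answer: 1


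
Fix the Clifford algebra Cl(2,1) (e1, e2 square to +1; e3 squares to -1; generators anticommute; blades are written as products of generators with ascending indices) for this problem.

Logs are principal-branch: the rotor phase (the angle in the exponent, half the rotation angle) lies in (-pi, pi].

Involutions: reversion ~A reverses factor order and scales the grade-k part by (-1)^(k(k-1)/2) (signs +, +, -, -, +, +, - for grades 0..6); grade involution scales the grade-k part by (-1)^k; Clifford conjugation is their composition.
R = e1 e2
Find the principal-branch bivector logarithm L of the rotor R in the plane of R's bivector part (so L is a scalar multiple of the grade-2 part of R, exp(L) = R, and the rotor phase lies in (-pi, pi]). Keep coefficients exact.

The scalar part of R is 0, and that scalar determines the rotor phase on the principal branch; recovering the unit plane as bivector-part over sine of the phase gives L = phase * plane.
Concretely: cos(phase) = 0 gives phase = ±pi/2, and since phase/sin(phase) is even the sign is immaterial: L = (phase/sin(phase)) * <R>_2 = (pi/2) * <R>_2.
Answer: pi/2*e1 e2


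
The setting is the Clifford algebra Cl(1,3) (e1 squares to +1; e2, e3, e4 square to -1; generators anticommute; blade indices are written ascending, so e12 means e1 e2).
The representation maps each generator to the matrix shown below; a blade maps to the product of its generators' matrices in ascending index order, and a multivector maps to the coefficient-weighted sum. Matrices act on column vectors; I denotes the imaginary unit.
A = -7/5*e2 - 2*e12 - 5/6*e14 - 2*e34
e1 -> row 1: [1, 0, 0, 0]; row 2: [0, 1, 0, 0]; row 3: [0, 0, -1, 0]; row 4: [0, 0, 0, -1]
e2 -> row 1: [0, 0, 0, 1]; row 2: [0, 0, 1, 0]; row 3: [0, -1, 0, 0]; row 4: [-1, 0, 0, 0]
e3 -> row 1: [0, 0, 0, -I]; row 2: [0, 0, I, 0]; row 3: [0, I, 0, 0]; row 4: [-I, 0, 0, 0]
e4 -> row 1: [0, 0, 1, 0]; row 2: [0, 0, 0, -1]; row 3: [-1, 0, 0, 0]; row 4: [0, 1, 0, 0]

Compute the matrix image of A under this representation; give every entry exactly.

Bivector images (products of the table entries): rho(e12) = rho(e1)rho(e2) = row 1: [0, 0, 0, 1]; row 2: [0, 0, 1, 0]; row 3: [0, 1, 0, 0]; row 4: [1, 0, 0, 0]; rho(e14) = rho(e1)rho(e4) = row 1: [0, 0, 1, 0]; row 2: [0, 0, 0, -1]; row 3: [1, 0, 0, 0]; row 4: [0, -1, 0, 0]; rho(e34) = rho(e3)rho(e4) = row 1: [0, -I, 0, 0]; row 2: [-I, 0, 0, 0]; row 3: [0, 0, 0, -I]; row 4: [0, 0, -I, 0].
M = (-7/5)*rho(e2) + (-2)*rho(e12) + (-5/6)*rho(e14) + (-2)*rho(e34), summed entrywise:
Answer: row 1: [0, 2*I, -5/6, -17/5]; row 2: [2*I, 0, -17/5, 5/6]; row 3: [-5/6, -3/5, 0, 2*I]; row 4: [-3/5, 5/6, 2*I, 0]


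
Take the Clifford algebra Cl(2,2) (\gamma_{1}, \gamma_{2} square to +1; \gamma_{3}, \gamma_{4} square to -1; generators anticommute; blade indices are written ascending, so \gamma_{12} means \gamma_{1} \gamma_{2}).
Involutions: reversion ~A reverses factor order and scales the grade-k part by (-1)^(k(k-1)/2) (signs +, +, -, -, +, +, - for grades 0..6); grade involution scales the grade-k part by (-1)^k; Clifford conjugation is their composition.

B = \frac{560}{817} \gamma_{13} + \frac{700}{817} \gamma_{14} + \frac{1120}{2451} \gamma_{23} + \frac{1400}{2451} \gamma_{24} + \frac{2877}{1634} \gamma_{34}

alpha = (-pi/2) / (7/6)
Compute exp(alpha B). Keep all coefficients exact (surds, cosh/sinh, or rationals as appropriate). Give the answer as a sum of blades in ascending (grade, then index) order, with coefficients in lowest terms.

B^2 term by term: the squares give (\frac{560}{817})^2*(\gamma_{13})^2 + (\frac{700}{817})^2*(\gamma_{14})^2 + (\frac{1120}{2451})^2*(\gamma_{23})^2 + (\frac{1400}{2451})^2*(\gamma_{24})^2 + (\frac{2877}{1634})^2*(\gamma_{34})^2 = \frac{313600}{667489}*(+1) + \frac{490000}{667489}*(+1) + \frac{1254400}{6007401}*(+1) + \frac{1960000}{6007401}*(+1) + \frac{8277129}{2669956}*(-1) = -\frac{49}{36} (each basis 2-blade squares to minus the product of its generators' squares); cross terms between blades sharing an index anticommute and cancel; the commuting (index-disjoint) pairs give grade-4 terms 2*c*c'*(blade product), which cancel blade by blade — \gamma_{1234}: -\frac{1568000}{2002467} + \frac{1568000}{2002467} = 0 — confirming B is simple. So B^2 = -\frac{49}{36}.
B^2 = -\frac{49}{36} — a negative square means the series sums to a rotation: l = \frac{7}{6}, alpha*l = - \frac{\pi}{2}, so exp(alpha B) = cos(- \frac{\pi}{2}) + (sin(- \frac{\pi}{2})/(\frac{7}{6}))*B = 0 + (- \frac{6}{7})*B.
Answer: - \frac{480}{817} \gamma_{13} - \frac{600}{817} \gamma_{14} - \frac{320}{817} \gamma_{23} - \frac{400}{817} \gamma_{24} - \frac{1233}{817} \gamma_{34}
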